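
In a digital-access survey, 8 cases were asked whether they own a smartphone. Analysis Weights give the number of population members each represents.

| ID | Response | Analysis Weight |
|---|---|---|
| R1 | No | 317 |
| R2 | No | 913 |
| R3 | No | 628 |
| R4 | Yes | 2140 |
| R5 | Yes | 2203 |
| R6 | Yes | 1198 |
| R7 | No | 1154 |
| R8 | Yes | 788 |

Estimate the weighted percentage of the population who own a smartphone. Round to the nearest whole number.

68

Sum of weights for 'Yes' = 2140 + 2203 + 1198 + 788 = 6329
Total weight = 317 + 913 + 628 + 2140 + 2203 + 1198 + 1154 + 788 = 9341
Weighted proportion = 6329 / 9341 = 0.67755058 → 67.755058%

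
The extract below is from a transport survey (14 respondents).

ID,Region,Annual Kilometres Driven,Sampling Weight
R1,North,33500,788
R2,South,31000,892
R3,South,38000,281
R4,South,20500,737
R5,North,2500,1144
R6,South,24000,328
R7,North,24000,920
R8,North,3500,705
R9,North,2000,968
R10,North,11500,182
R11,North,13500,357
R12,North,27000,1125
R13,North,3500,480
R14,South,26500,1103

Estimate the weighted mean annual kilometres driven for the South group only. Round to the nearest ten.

27100

South rows: R2, R3, R4, R6, R14
Weighted sum = 31000×892 + 38000×281 + 20500×737 + 24000×328 + 26500×1103
  = 27652000 + 10678000 + 15108500 + 7872000 + 29229500 = 90540000
Sum of weights = 892 + 281 + 737 + 328 + 1103 = 3341
Weighted mean = 90540000 / 3341 = 27099.671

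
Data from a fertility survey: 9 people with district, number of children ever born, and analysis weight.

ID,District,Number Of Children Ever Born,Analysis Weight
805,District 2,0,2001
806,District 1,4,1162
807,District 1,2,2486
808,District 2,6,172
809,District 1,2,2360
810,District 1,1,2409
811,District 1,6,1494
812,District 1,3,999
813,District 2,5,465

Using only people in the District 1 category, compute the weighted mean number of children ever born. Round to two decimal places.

District 1 rows: 806, 807, 809, 810, 811, 812
Weighted sum = 4×1162 + 2×2486 + 2×2360 + 1×2409 + 6×1494 + 3×999
  = 4648 + 4972 + 4720 + 2409 + 8964 + 2997 = 28710
Sum of weights = 1162 + 2486 + 2360 + 2409 + 1494 + 999 = 10910
Weighted mean = 28710 / 10910 = 2.6315307

2.63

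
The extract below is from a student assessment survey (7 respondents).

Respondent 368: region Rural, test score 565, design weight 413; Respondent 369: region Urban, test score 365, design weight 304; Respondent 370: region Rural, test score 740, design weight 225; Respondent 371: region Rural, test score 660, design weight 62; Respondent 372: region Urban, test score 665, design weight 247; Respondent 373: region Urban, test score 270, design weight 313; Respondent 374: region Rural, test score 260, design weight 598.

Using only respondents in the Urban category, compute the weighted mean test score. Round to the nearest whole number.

Urban rows: 369, 372, 373
Weighted sum = 365×304 + 665×247 + 270×313
  = 110960 + 164255 + 84510 = 359725
Sum of weights = 304 + 247 + 313 = 864
Weighted mean = 359725 / 864 = 416.34838

416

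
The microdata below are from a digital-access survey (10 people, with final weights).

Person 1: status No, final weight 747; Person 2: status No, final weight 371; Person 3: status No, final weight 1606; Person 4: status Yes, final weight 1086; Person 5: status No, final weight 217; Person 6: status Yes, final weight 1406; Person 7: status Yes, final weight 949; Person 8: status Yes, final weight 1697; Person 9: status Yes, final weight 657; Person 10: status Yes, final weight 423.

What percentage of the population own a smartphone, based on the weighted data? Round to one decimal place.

67.9

Sum of weights for 'Yes' = 1086 + 1406 + 949 + 1697 + 657 + 423 = 6218
Total weight = 747 + 371 + 1606 + 1086 + 217 + 1406 + 949 + 1697 + 657 + 423 = 9159
Weighted proportion = 6218 / 9159 = 0.67889508 → 67.889508%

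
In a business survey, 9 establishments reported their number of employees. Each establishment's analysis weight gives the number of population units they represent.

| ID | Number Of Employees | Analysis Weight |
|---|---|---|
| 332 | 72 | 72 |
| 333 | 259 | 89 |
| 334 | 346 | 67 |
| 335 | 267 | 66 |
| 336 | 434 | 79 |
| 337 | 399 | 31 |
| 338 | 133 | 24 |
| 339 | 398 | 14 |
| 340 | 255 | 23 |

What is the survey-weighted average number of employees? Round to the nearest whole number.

Weighted sum = 72×72 + 259×89 + 346×67 + 267×66 + 434×79 + 399×31 + 133×24 + 398×14 + 255×23
  = 5184 + 23051 + 23182 + 17622 + 34286 + 12369 + 3192 + 5572 + 5865 = 130323
Sum of weights = 72 + 89 + 67 + 66 + 79 + 31 + 24 + 14 + 23 = 465
Weighted mean = 130323 / 465 = 280.26452

280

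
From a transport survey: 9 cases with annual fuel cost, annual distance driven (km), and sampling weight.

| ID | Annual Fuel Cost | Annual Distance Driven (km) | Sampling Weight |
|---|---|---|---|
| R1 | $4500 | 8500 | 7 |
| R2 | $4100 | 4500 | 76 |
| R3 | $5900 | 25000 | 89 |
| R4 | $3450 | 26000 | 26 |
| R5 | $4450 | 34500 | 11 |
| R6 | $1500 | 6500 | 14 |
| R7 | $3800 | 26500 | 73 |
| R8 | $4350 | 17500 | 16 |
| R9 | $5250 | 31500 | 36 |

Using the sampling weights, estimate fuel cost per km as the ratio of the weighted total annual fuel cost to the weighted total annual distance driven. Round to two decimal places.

0.22

Σ wᵢ·y = 4500×7 + 4100×76 + 5900×89 + 3450×26 + 4450×11 + 1500×14 + 3800×73 + 4350×16 + 5250×36
  = 31500 + 311600 + 525100 + 89700 + 48950 + 21000 + 277400 + 69600 + 189000 = 1563850
Σ wᵢ·x = 8500×7 + 4500×76 + 25000×89 + 26000×26 + 34500×11 + 6500×14 + 26500×73 + 17500×16 + 31500×36
  = 59500 + 342000 + 2225000 + 676000 + 379500 + 91000 + 1934500 + 280000 + 1134000 = 7121500
Ratio = 1563850 / 7121500 = 0.21959559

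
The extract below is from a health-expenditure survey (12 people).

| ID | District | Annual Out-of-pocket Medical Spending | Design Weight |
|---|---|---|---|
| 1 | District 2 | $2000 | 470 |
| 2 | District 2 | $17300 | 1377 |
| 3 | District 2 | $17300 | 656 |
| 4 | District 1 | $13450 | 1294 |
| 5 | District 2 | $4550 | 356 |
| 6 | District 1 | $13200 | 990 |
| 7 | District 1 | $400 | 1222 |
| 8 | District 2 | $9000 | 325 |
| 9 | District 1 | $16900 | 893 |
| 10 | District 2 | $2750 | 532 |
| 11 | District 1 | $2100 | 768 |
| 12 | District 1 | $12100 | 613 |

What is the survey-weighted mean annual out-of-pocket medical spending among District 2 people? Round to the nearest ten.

11330

District 2 rows: 1, 2, 3, 5, 8, 10
Weighted sum = 2000×470 + 17300×1377 + 17300×656 + 4550×356 + 9000×325 + 2750×532
  = 940000 + 23822100 + 11348800 + 1619800 + 2925000 + 1463000 = 42118700
Sum of weights = 470 + 1377 + 656 + 356 + 325 + 532 = 3716
Weighted mean = 42118700 / 3716 = 11334.419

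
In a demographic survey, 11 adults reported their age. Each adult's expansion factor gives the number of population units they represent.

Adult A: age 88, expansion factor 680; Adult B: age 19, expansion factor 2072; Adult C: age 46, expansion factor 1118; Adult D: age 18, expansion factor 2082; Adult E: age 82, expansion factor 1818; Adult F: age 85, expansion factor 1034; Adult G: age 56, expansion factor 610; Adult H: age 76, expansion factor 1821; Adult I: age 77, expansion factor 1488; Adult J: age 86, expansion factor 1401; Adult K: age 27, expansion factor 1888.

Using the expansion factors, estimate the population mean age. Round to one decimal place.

55.2

Weighted sum = 88×680 + 19×2072 + 46×1118 + 18×2082 + 82×1818 + 85×1034 + 56×610 + 76×1821 + 77×1488 + 86×1401 + 27×1888
  = 59840 + 39368 + 51428 + 37476 + 149076 + 87890 + 34160 + 138396 + 114576 + 120486 + 50976 = 883672
Sum of weights = 16012
Weighted mean = 883672 / 16012 = 55.188109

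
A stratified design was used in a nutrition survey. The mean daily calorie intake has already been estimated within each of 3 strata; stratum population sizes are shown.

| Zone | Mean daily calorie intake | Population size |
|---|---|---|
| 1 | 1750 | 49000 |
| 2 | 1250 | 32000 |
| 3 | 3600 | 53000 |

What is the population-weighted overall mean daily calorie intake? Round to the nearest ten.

Σ Nₕ·x̄ₕ = 1750×49000 + 1250×32000 + 3600×53000
  = 316550000
Σ Nₕ = 134000
Overall mean = 316550000 / 134000 = 2362.3134

2360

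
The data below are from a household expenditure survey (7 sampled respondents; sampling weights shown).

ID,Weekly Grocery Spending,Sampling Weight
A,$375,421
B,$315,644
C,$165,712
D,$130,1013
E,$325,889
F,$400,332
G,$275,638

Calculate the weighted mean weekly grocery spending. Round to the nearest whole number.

260

Weighted sum = 375×421 + 315×644 + 165×712 + 130×1013 + 325×889 + 400×332 + 275×638
  = 157875 + 202860 + 117480 + 131690 + 288925 + 132800 + 175450 = 1207080
Sum of weights = 4649
Weighted mean = 1207080 / 4649 = 259.64293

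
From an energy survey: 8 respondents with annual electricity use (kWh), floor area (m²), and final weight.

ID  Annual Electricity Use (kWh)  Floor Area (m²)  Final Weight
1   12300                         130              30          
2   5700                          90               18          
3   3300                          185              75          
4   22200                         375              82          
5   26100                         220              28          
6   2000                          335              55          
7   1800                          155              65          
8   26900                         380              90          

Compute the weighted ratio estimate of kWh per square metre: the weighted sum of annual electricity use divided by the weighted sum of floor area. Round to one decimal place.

Σ wᵢ·y = 12300×30 + 5700×18 + 3300×75 + 22200×82 + 26100×28 + 2000×55 + 1800×65 + 26900×90
  = 369000 + 102600 + 247500 + 1820400 + 730800 + 110000 + 117000 + 2421000 = 5918300
Σ wᵢ·x = 130×30 + 90×18 + 185×75 + 375×82 + 220×28 + 335×55 + 155×65 + 380×90
  = 119005
Ratio = 5918300 / 119005 = 49.731524

49.7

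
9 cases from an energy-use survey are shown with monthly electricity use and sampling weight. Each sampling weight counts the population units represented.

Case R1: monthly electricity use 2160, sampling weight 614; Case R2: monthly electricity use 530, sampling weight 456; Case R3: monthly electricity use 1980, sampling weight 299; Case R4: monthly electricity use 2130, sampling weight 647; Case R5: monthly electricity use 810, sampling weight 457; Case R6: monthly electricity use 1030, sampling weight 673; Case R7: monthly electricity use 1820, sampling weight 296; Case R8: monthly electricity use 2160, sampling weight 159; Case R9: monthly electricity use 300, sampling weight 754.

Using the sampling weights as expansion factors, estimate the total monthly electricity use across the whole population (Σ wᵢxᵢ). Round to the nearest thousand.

Weighted total = 2160×614 + 530×456 + 1980×299 + 2130×647 + 810×457 + 1030×673 + 1820×296 + 2160×159 + 300×754
  = 5709770

5710000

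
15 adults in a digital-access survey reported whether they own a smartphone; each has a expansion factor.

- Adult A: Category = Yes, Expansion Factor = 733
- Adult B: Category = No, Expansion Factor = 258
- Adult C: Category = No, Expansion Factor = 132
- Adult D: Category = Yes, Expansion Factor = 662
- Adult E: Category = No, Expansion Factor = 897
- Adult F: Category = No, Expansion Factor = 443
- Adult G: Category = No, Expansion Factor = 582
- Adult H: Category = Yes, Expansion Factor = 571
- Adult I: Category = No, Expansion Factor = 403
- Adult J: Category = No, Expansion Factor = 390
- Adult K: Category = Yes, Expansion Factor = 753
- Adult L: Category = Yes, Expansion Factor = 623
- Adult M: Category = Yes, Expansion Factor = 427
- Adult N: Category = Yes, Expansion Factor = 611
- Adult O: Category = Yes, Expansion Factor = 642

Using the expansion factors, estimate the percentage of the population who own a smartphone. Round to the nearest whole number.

Sum of weights for 'Yes' = 733 + 662 + 571 + 753 + 623 + 427 + 611 + 642 = 5022
Total weight = 8127
Weighted proportion = 5022 / 8127 = 0.6179402 → 61.79402%

62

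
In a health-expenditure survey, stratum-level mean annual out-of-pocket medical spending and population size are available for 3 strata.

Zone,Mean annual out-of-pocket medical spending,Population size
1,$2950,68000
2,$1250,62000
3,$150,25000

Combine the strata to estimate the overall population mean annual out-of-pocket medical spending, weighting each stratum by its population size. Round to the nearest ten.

1820

Σ Nₕ·x̄ₕ = 2950×68000 + 1250×62000 + 150×25000
  = 200600000 + 77500000 + 3750000 = 281850000
Σ Nₕ = 68000 + 62000 + 25000 = 155000
Overall mean = 281850000 / 155000 = 1818.3871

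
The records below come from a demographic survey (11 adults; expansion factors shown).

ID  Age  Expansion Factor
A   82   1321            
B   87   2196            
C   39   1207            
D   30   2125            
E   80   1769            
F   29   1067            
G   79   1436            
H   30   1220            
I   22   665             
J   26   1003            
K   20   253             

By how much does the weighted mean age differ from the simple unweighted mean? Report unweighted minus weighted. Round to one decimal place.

-6.9

Unweighted sum = 82 + 87 + 39 + 30 + 80 + 29 + 79 + 30 + 22 + 26 + 20 = 524
Unweighted mean = 524 / 11 = 47.636364
Weighted sum = 82×1321 + 87×2196 + 39×1207 + 30×2125 + 80×1769 + 29×1067 + 79×1436 + 30×1220 + 22×665 + 26×1003 + 20×253
  = 108322 + 191052 + 47073 + 63750 + 141520 + 30943 + 113444 + 36600 + 14630 + 26078 + 5060 = 778472
Sum of weights = 1321 + 2196 + 1207 + 2125 + 1769 + 1067 + 1436 + 1220 + 665 + 1003 + 253 = 14262
Weighted mean = 778472 / 14262 = 54.583649
Difference (unweighted minus weighted) = -6.9472852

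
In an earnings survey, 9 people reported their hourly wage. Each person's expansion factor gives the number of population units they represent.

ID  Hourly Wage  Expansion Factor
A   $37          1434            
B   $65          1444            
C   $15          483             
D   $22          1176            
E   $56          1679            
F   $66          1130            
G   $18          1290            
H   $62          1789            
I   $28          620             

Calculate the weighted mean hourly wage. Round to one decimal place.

45.3

Weighted sum = 37×1434 + 65×1444 + 15×483 + 22×1176 + 56×1679 + 66×1130 + 18×1290 + 62×1789 + 28×620
  = 53058 + 93860 + 7245 + 25872 + 94024 + 74580 + 23220 + 110918 + 17360 = 500137
Sum of weights = 11045
Weighted mean = 500137 / 11045 = 45.281756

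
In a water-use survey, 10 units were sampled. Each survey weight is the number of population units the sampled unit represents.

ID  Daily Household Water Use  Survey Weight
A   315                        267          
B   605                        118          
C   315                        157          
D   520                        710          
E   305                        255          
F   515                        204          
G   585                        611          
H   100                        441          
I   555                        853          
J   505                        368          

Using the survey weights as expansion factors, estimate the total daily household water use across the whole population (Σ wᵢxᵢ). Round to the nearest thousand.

1818000

Weighted total = 315×267 + 605×118 + 315×157 + 520×710 + 305×255 + 515×204 + 585×611 + 100×441 + 555×853 + 505×368
  = 84105 + 71390 + 49455 + 369200 + 77775 + 105060 + 357435 + 44100 + 473415 + 185840 = 1817775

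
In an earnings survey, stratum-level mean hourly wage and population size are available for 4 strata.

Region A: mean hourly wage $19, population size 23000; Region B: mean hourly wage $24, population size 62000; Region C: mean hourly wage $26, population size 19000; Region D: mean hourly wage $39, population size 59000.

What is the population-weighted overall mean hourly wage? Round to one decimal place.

Σ Nₕ·x̄ₕ = 19×23000 + 24×62000 + 26×19000 + 39×59000
  = 437000 + 1488000 + 494000 + 2301000 = 4720000
Σ Nₕ = 163000
Overall mean = 4720000 / 163000 = 28.957055

29.0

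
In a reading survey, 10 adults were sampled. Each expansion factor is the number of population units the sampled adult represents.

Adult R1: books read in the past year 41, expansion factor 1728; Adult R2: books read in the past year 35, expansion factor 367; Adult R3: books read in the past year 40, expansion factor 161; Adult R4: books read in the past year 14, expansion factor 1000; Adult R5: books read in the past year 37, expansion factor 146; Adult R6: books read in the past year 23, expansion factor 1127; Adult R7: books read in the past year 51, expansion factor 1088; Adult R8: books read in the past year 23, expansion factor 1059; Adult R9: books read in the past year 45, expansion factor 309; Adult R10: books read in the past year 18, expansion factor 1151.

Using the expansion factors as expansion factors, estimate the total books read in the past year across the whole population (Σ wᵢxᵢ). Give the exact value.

Weighted total = 41×1728 + 35×367 + 40×161 + 14×1000 + 37×146 + 23×1127 + 51×1088 + 23×1059 + 45×309 + 18×1151
  = 70848 + 12845 + 6440 + 14000 + 5402 + 25921 + 55488 + 24357 + 13905 + 20718 = 249924

249924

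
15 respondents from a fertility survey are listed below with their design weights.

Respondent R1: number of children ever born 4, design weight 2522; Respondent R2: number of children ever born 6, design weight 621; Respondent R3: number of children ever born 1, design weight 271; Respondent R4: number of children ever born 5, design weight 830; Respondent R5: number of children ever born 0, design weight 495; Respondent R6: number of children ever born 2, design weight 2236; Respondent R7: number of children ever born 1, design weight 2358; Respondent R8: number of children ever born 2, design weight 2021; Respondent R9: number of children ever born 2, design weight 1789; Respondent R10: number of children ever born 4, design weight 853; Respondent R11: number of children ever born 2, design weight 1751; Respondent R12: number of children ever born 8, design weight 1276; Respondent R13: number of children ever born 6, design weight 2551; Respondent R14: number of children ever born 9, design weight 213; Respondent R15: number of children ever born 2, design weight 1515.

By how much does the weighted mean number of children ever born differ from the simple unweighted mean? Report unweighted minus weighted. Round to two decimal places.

Unweighted sum = 54
Unweighted mean = 54 / 15 = 3.6
Weighted sum = 70060
Sum of weights = 21302
Weighted mean = 70060 / 21302 = 3.2888931
Difference (unweighted minus weighted) = 0.31110694

0.31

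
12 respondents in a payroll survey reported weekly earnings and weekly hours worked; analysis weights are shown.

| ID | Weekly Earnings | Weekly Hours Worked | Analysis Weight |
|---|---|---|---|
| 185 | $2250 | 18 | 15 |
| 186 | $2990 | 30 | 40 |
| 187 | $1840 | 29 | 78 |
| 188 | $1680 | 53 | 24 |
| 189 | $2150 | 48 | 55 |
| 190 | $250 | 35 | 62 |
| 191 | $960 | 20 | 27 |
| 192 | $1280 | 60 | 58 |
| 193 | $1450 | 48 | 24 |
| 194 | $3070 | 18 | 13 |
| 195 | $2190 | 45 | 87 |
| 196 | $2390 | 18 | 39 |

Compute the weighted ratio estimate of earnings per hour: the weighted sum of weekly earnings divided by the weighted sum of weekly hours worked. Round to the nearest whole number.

Σ wᵢ·y = 2250×15 + 2990×40 + 1840×78 + 1680×24 + 2150×55 + 250×62 + 960×27 + 1280×58 + 1450×24 + 3070×13 + 2190×87 + 2390×39
  = 929550
Σ wᵢ·x = 18×15 + 30×40 + 29×78 + 53×24 + 48×55 + 35×62 + 20×27 + 60×58 + 48×24 + 18×13 + 45×87 + 18×39
  = 270 + 1200 + 2262 + 1272 + 2640 + 2170 + 540 + 3480 + 1152 + 234 + 3915 + 702 = 19837
Ratio = 929550 / 19837 = 46.859404

47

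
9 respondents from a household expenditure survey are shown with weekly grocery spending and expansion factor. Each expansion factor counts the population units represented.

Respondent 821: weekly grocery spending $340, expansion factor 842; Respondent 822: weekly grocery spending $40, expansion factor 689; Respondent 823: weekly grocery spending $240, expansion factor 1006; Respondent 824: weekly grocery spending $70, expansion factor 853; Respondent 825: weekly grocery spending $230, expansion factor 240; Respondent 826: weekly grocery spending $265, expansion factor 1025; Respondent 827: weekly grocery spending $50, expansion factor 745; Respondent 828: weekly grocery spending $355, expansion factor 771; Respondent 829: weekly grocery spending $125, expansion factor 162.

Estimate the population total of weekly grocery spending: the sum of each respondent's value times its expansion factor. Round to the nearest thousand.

1273000

Weighted total = 340×842 + 40×689 + 240×1006 + 70×853 + 230×240 + 265×1025 + 50×745 + 355×771 + 125×162
  = 286280 + 27560 + 241440 + 59710 + 55200 + 271625 + 37250 + 273705 + 20250 = 1273020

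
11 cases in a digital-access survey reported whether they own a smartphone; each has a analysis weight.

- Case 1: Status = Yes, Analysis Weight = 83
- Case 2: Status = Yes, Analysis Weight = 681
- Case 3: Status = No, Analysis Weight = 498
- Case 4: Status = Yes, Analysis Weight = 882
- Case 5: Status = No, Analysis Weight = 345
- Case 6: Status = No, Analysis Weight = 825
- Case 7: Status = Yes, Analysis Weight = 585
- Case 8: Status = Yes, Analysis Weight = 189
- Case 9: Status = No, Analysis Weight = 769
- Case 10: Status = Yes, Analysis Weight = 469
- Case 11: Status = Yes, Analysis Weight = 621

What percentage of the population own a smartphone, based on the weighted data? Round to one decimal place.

59.0

Sum of weights for 'Yes' = 83 + 681 + 882 + 585 + 189 + 469 + 621 = 3510
Total weight = 5947
Weighted proportion = 3510 / 5947 = 0.59021355 → 59.021355%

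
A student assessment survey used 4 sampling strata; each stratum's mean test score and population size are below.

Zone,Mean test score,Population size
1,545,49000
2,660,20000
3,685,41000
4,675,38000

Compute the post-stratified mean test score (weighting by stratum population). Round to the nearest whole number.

Σ Nₕ·x̄ₕ = 545×49000 + 660×20000 + 685×41000 + 675×38000
  = 26705000 + 13200000 + 28085000 + 25650000 = 93640000
Σ Nₕ = 148000
Overall mean = 93640000 / 148000 = 632.7027

633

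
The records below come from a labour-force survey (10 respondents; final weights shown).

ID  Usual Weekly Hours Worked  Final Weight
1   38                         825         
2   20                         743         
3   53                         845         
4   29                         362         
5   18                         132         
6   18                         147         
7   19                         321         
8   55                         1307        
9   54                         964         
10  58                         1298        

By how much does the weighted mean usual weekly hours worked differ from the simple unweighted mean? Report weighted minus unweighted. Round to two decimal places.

8.71

Unweighted sum = 38 + 20 + 53 + 29 + 18 + 18 + 19 + 55 + 54 + 58 = 362
Unweighted mean = 362 / 10 = 36.2
Weighted sum = 38×825 + 20×743 + 53×845 + 29×362 + 18×132 + 18×147 + 19×321 + 55×1307 + 54×964 + 58×1298
  = 31350 + 14860 + 44785 + 10498 + 2376 + 2646 + 6099 + 71885 + 52056 + 75284 = 311839
Sum of weights = 825 + 743 + 845 + 362 + 132 + 147 + 321 + 1307 + 964 + 1298 = 6944
Weighted mean = 311839 / 6944 = 44.90769
Difference (weighted minus unweighted) = 8.7076901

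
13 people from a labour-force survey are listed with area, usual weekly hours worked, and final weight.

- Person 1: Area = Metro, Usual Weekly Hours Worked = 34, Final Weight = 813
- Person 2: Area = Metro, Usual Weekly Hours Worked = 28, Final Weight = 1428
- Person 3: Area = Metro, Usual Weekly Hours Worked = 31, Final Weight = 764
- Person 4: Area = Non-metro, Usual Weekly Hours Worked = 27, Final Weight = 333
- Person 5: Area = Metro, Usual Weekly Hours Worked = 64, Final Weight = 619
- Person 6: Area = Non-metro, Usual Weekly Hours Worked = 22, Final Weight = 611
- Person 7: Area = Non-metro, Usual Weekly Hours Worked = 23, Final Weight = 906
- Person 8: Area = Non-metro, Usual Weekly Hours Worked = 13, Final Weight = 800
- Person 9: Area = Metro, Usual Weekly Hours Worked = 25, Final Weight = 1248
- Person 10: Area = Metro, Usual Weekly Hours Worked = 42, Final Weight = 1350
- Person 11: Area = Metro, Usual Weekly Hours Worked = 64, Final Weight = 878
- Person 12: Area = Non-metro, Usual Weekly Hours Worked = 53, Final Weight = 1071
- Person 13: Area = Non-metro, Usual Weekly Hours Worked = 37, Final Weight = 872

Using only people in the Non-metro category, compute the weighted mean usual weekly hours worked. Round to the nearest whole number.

31

Non-metro rows: 4, 6, 7, 8, 12, 13
Weighted sum = 27×333 + 22×611 + 23×906 + 13×800 + 53×1071 + 37×872
  = 8991 + 13442 + 20838 + 10400 + 56763 + 32264 = 142698
Sum of weights = 333 + 611 + 906 + 800 + 1071 + 872 = 4593
Weighted mean = 142698 / 4593 = 31.068583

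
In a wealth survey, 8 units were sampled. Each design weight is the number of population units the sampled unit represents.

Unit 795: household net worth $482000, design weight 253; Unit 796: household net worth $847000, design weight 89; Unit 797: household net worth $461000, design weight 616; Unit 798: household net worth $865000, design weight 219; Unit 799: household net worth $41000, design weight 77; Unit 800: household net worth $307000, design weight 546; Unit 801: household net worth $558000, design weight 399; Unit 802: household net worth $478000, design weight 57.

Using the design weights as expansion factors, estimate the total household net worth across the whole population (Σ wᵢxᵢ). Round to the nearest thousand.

1091407000

Weighted total = 482000×253 + 847000×89 + 461000×616 + 865000×219 + 41000×77 + 307000×546 + 558000×399 + 478000×57
  = 121946000 + 75383000 + 283976000 + 189435000 + 3157000 + 167622000 + 222642000 + 27246000 = 1091407000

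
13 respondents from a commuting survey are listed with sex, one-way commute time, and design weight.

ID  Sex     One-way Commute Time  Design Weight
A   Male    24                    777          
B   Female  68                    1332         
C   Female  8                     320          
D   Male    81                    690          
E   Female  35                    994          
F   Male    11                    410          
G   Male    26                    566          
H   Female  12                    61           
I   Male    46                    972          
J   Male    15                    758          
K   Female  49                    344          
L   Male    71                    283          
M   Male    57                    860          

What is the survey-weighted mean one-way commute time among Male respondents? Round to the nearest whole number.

Male rows: A, D, F, G, I, J, L, M
Weighted sum = 24×777 + 81×690 + 11×410 + 26×566 + 46×972 + 15×758 + 71×283 + 57×860
  = 218959
Sum of weights = 777 + 690 + 410 + 566 + 972 + 758 + 283 + 860 = 5316
Weighted mean = 218959 / 5316 = 41.188676

41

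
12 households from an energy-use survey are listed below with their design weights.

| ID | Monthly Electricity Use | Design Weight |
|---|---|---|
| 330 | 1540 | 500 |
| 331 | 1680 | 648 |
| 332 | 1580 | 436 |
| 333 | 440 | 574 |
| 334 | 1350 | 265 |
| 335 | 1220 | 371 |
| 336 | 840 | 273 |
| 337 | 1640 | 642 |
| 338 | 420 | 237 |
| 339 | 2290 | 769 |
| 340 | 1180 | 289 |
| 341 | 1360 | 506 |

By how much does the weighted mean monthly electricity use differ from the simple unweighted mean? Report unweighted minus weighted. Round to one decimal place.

Unweighted sum = 1540 + 1680 + 1580 + 440 + 1350 + 1220 + 840 + 1640 + 420 + 2290 + 1180 + 1360 = 15540
Unweighted mean = 15540 / 12 = 1295
Weighted sum = 1540×500 + 1680×648 + 1580×436 + 440×574 + 1350×265 + 1220×371 + 840×273 + 1640×642 + 420×237 + 2290×769 + 1180×289 + 1360×506
  = 7782380
Sum of weights = 5510
Weighted mean = 7782380 / 5510 = 1412.4102
Difference (unweighted minus weighted) = -117.41016

-117.4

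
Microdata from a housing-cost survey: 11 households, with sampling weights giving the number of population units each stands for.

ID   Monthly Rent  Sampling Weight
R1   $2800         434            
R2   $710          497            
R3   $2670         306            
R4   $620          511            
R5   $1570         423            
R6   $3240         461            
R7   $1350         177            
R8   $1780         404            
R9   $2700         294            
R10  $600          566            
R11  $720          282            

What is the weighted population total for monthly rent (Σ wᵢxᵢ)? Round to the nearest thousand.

7154000

Weighted total = 2800×434 + 710×497 + 2670×306 + 620×511 + 1570×423 + 3240×461 + 1350×177 + 1780×404 + 2700×294 + 600×566 + 720×282
  = 1215200 + 352870 + 817020 + 316820 + 664110 + 1493640 + 238950 + 719120 + 793800 + 339600 + 203040 = 7154170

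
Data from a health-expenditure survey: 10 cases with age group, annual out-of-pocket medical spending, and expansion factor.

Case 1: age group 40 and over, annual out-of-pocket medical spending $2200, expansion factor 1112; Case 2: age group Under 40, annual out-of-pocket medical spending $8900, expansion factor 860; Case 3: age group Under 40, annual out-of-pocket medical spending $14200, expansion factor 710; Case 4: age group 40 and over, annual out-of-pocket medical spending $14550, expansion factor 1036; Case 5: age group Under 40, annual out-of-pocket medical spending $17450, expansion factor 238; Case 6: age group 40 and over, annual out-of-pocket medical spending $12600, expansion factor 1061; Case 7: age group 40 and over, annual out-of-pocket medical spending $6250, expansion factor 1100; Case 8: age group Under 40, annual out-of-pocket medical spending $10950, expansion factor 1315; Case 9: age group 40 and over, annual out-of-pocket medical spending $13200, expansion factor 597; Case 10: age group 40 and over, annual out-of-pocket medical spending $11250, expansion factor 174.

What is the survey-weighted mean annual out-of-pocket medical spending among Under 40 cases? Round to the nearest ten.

11620

Under 40 rows: 2, 3, 5, 8
Weighted sum = 8900×860 + 14200×710 + 17450×238 + 10950×1315
  = 7654000 + 10082000 + 4153100 + 14399250 = 36288350
Sum of weights = 860 + 710 + 238 + 1315 = 3123
Weighted mean = 36288350 / 3123 = 11619.709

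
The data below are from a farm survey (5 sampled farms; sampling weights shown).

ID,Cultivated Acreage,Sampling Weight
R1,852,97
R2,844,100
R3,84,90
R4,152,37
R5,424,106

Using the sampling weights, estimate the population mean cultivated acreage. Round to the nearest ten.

Weighted sum = 852×97 + 844×100 + 84×90 + 152×37 + 424×106
  = 225172
Sum of weights = 97 + 100 + 90 + 37 + 106 = 430
Weighted mean = 225172 / 430 = 523.65581

520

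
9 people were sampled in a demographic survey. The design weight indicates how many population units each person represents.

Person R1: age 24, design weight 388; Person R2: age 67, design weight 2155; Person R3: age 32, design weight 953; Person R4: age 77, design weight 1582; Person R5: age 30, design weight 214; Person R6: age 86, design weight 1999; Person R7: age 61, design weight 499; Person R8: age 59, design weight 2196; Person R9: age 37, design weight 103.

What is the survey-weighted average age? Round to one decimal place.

Weighted sum = 24×388 + 67×2155 + 32×953 + 77×1582 + 30×214 + 86×1999 + 61×499 + 59×2196 + 37×103
  = 9312 + 144385 + 30496 + 121814 + 6420 + 171914 + 30439 + 129564 + 3811 = 648155
Sum of weights = 10089
Weighted mean = 648155 / 10089 = 64.243731

64.2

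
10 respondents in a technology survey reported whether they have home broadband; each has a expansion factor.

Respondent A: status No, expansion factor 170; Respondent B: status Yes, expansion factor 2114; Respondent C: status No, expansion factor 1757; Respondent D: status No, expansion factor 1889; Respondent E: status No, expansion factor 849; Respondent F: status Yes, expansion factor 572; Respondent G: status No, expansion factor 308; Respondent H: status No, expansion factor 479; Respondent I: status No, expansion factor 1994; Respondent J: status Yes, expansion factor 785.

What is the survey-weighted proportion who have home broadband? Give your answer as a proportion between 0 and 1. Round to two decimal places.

Sum of weights for 'Yes' = 2114 + 572 + 785 = 3471
Total weight = 170 + 2114 + 1757 + 1889 + 849 + 572 + 308 + 479 + 1994 + 785 = 10917
Weighted proportion = 3471 / 10917 = 0.31794449

0.32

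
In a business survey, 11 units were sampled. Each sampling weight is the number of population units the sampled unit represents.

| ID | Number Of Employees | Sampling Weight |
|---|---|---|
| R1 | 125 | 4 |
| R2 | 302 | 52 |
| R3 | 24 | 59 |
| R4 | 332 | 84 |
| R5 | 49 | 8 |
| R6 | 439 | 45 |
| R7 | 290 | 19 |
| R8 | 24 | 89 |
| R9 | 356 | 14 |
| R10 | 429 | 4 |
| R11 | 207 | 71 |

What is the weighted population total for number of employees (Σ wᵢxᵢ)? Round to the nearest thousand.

Weighted total = 125×4 + 302×52 + 24×59 + 332×84 + 49×8 + 439×45 + 290×19 + 24×89 + 356×14 + 429×4 + 207×71
  = 94698

95000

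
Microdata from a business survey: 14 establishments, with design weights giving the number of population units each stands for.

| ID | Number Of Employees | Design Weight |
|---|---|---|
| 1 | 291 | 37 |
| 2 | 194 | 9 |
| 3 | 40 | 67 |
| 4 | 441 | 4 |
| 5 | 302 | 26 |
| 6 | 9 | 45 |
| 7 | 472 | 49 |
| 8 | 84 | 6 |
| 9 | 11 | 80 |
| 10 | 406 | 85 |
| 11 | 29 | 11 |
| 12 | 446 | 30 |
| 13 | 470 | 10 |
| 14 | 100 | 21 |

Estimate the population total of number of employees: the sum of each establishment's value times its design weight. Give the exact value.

104735

Weighted total = 104735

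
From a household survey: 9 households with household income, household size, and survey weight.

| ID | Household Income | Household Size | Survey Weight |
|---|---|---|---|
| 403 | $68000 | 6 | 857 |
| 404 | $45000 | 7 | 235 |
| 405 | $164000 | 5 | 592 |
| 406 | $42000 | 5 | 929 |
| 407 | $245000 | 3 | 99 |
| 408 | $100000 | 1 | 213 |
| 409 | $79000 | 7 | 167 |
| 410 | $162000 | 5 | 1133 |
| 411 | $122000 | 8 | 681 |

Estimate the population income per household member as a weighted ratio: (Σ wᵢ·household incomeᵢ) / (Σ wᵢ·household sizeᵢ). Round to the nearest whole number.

19509

Σ wᵢ·y = 68000×857 + 45000×235 + 164000×592 + 42000×929 + 245000×99 + 100000×213 + 79000×167 + 162000×1133 + 122000×681
  = 58276000 + 10575000 + 97088000 + 39018000 + 24255000 + 21300000 + 13193000 + 183546000 + 83082000 = 530333000
Σ wᵢ·x = 6×857 + 7×235 + 5×592 + 5×929 + 3×99 + 1×213 + 7×167 + 5×1133 + 8×681
  = 5142 + 1645 + 2960 + 4645 + 297 + 213 + 1169 + 5665 + 5448 = 27184
Ratio = 530333000 / 27184 = 19509.013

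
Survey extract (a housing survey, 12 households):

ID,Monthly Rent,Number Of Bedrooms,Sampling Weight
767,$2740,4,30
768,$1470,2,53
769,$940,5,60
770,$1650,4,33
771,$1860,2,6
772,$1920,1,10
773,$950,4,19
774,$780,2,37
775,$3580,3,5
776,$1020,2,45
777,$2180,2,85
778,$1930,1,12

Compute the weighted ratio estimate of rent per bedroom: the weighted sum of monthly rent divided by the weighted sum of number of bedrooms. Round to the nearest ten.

560

Σ wᵢ·y = 620490
Σ wᵢ·x = 4×30 + 2×53 + 5×60 + 4×33 + 2×6 + 1×10 + 4×19 + 2×37 + 3×5 + 2×45 + 2×85 + 1×12
  = 120 + 106 + 300 + 132 + 12 + 10 + 76 + 74 + 15 + 90 + 170 + 12 = 1117
Ratio = 620490 / 1117 = 555.49687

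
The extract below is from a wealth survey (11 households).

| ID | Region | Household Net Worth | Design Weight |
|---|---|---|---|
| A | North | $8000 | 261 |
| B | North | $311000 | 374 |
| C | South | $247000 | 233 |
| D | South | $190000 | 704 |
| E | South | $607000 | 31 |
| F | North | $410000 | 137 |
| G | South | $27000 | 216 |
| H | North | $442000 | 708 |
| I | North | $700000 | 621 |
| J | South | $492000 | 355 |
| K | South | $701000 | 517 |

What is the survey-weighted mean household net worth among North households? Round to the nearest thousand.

North rows: A, B, F, H, I
Weighted sum = 8000×261 + 311000×374 + 410000×137 + 442000×708 + 700000×621
  = 922208000
Sum of weights = 261 + 374 + 137 + 708 + 621 = 2101
Weighted mean = 922208000 / 2101 = 438937.65

439000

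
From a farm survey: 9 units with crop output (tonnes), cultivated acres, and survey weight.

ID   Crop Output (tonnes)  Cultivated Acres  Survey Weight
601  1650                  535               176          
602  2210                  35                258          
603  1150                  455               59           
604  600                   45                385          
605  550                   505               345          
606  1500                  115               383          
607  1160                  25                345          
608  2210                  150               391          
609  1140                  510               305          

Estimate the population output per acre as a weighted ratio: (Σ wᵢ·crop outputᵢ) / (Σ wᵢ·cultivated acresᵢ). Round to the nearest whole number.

6

Σ wᵢ·y = 1650×176 + 2210×258 + 1150×59 + 600×385 + 550×345 + 1500×383 + 1160×345 + 2210×391 + 1140×305
  = 290400 + 570180 + 67850 + 231000 + 189750 + 574500 + 400200 + 864110 + 347700 = 3535690
Σ wᵢ·x = 535×176 + 35×258 + 455×59 + 45×385 + 505×345 + 115×383 + 25×345 + 150×391 + 510×305
  = 588455
Ratio = 3535690 / 588455 = 6.0084289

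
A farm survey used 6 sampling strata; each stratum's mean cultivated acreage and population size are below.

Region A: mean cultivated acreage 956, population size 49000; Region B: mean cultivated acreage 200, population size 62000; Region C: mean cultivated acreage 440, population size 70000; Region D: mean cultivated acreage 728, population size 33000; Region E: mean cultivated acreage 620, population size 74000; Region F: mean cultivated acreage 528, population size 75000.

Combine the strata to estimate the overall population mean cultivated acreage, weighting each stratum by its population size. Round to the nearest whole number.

550

Σ Nₕ·x̄ₕ = 199548000
Σ Nₕ = 49000 + 62000 + 70000 + 33000 + 74000 + 75000 = 363000
Overall mean = 199548000 / 363000 = 549.71901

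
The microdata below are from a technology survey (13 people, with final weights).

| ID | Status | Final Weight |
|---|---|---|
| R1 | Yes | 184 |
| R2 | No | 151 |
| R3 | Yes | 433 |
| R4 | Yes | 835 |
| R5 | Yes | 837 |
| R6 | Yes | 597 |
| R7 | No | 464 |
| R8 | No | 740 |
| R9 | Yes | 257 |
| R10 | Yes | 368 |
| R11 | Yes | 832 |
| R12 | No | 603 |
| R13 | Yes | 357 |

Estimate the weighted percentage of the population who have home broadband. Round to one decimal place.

Sum of weights for 'Yes' = 184 + 433 + 835 + 837 + 597 + 257 + 368 + 832 + 357 = 4700
Total weight = 6658
Weighted proportion = 4700 / 6658 = 0.70591769 → 70.591769%

70.6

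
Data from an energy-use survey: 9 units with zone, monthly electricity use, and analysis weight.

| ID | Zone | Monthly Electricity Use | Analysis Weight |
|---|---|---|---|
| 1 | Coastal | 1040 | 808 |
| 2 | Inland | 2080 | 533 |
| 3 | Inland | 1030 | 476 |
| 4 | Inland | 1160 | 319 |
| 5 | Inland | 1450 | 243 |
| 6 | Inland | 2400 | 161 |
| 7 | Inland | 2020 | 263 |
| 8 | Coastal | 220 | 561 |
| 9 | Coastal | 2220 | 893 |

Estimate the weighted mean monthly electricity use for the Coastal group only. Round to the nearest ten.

Coastal rows: 1, 8, 9
Weighted sum = 1040×808 + 220×561 + 2220×893
  = 2946200
Sum of weights = 808 + 561 + 893 = 2262
Weighted mean = 2946200 / 2262 = 1302.4757

1300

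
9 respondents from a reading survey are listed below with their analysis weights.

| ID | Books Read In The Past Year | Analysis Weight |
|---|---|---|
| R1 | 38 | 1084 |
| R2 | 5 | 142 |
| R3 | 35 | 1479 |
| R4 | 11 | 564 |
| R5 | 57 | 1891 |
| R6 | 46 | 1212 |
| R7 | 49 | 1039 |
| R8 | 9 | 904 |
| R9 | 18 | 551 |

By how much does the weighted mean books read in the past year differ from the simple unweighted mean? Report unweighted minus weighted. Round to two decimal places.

-7.71

Unweighted sum = 38 + 5 + 35 + 11 + 57 + 46 + 49 + 9 + 18 = 268
Unweighted mean = 268 / 9 = 29.777778
Weighted sum = 332375
Sum of weights = 1084 + 142 + 1479 + 564 + 1891 + 1212 + 1039 + 904 + 551 = 8866
Weighted mean = 332375 / 8866 = 37.488721
Difference (unweighted minus weighted) = -7.7109432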